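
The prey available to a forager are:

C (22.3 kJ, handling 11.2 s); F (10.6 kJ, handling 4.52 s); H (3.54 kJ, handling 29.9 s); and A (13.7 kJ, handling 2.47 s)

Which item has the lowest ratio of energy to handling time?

H

Profitability E/h (kJ/s): C = 22.3/11.2 = 1.99, F = 10.6/4.52 = 2.35, H = 3.54/29.9 = 0.118, A = 13.7/2.47 = 5.55.
Ranked: A > F > C > H.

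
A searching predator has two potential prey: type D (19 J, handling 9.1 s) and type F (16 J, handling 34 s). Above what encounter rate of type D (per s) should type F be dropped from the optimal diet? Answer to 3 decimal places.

0.032 per s

At the threshold, the rate on type D alone equals the profitability of type F: λ·19/(1 + λ·9.1) = 16/34 = 0.4706.
Rearranging, λ(19 − 0.4706×9.1) = 0.4706, so λ = 0.4706/14.72 = 0.03197 per s.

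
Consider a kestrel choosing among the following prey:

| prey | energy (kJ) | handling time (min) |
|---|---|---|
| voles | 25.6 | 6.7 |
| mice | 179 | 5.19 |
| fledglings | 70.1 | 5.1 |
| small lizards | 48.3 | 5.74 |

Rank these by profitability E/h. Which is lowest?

voles

In descending order of E/h:
mice: 179/5.19 = 34.5 kJ/min
fledglings: 70.1/5.1 = 13.7 kJ/min
small lizards: 48.3/5.74 = 8.41 kJ/min
voles: 25.6/6.7 = 3.82 kJ/min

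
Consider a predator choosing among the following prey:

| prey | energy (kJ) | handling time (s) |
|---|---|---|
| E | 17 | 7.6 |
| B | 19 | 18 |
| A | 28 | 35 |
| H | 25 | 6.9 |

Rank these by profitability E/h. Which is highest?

H

In descending order of E/h:
H: 25/6.9 = 3.62 kJ/s
E: 17/7.6 = 2.24 kJ/s
B: 19/18 = 1.06 kJ/s
A: 28/35 = 0.8 kJ/s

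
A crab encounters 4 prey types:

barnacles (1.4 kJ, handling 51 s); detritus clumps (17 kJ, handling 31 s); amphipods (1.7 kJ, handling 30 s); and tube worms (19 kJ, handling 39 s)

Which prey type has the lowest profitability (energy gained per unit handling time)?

In descending order of E/h:
detritus clumps: 17/31 = 0.548 kJ/s
tube worms: 19/39 = 0.487 kJ/s
amphipods: 1.7/30 = 0.0567 kJ/s
barnacles: 1.4/51 = 0.0275 kJ/s

barnacles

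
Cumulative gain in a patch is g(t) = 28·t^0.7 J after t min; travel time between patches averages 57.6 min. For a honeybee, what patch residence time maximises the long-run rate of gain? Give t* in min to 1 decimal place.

Maximise g(t)/(T+t): set derivative to zero → g'(t)(T+t) = g(t).
g'(t) = 0.7·28·t^-0.3. Setting 0.7·28·t^-0.3 = 28·t^0.7/(57.6+t) gives 0.7(57.6+t) = t, so 0.30·t = 0.7×57.6.
t* = 0.7×57.6/0.30 = 134.4 min.

134.4 min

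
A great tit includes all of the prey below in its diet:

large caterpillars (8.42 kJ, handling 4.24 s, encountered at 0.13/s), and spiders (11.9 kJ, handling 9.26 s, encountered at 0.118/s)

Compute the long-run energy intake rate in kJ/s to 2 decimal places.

R = Σλ_iE_i / (1 + Σλ_ih_i)
Numerator: 0.13×8.42 + 0.118×11.9 = 2.499
Denominator: 1 + 0.13×4.24 + 0.118×9.26 = 2.644
R = 2.499/2.644 = 0.9451 kJ/s

0.95 kJ/s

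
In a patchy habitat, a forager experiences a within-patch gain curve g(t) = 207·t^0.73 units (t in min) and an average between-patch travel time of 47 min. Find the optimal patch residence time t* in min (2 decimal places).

By the marginal value theorem, leave when the instantaneous gain rate g'(t) equals the habitat-wide average g(t)/(T + t).
g'(t) = 0.73·207·t^-0.27. Setting 0.73·207·t^-0.27 = 207·t^0.73/(47+t) gives 0.73(47+t) = t, so 0.27·t = 0.73×47.
t* = 0.73×47/0.27 = 127.1 min.

127.07 min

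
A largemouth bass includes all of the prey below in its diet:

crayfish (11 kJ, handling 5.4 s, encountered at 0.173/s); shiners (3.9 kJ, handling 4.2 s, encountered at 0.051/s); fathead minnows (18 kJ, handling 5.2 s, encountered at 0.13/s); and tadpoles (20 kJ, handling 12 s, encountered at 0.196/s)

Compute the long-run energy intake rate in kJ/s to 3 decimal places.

R = (0.173×11 + 0.051×3.9 + 0.13×18 + 0.196×20) / (1 + 0.173×5.4 + 0.051×4.2 + 0.13×5.2 + 0.196×12) = 8.362/5.176 = 1.615 kJ/s.

1.615 kJ/s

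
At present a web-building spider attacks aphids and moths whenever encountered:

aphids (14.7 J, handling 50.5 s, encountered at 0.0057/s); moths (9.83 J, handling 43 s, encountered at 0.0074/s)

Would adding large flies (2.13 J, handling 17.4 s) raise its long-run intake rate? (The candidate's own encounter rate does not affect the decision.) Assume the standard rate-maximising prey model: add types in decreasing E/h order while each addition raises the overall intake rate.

Yes

On aphids and moths alone, R = ΣλE/(1+Σλh) = 0.1565/1.606 = 0.09746 J/s.
Profitability of large flies: 2.13/17.4 = 0.1224 J/s.
Since 0.1224 > R, including large flies increases the long-run rate.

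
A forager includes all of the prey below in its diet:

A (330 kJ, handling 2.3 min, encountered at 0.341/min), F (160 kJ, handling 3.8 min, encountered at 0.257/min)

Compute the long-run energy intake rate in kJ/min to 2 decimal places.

Energy encountered per unit search time: 0.341×330 + 0.257×160 = 153.7 kJ/min.
Handling time per unit search time: 0.341×2.3 + 0.257×3.8 = 1.761.
Rate = 153.7/(1 + 1.761) = 55.65 kJ/min.

55.65 kJ/min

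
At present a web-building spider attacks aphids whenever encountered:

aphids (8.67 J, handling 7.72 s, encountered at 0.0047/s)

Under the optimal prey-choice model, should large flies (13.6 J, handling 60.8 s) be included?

Yes

Intake rate on the current diet: R = (0.0047×8.67) / (1 + 0.0047×7.72) = 0.04075/1.036 = 0.03932 J/s.
Profitability of large flies: 13.6/60.8 = 0.2237 J/s.
Since 0.2237 > R, including large flies increases the long-run rate.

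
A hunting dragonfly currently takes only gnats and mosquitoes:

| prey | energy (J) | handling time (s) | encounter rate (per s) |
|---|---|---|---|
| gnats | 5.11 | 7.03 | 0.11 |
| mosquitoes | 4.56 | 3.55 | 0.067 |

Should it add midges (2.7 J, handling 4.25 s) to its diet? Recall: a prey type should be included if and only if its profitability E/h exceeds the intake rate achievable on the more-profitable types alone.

Yes

Current rate: (0.11×5.11 + 0.067×4.56)/(1 + 0.11×7.03 + 0.067×3.55) = 0.4314 J/s.
Profitability of midges: 2.7/4.25 = 0.6353 J/s.
Since 0.6353 > R, including midges increases the long-run rate.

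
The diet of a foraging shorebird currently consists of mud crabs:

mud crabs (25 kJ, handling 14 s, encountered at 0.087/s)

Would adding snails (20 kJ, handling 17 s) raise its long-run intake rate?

Intake rate on the current diet: R = (0.087×25) / (1 + 0.087×14) = 2.175/2.218 = 0.9806 kJ/s.
snails: E/h = 20/17 = 1.176 kJ/s.
Since 1.176 > R, including snails increases the long-run rate.

Yes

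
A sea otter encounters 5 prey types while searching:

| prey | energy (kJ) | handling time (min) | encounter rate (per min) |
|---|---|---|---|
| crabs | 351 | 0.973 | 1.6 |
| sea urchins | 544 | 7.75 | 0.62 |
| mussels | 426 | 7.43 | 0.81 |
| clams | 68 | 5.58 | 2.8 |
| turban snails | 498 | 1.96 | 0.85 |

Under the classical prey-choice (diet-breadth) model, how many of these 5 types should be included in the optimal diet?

Rank by E/h (kJ/min): crabs 361, turban snails 254, sea urchins 70.2, mussels 57.3, clams 12.2. Include each in turn until the next type's E/h falls below the running intake rate.
Rate on top 1: 219.6. turban snails: 254 > 219.6 → include.
Rate on top 2: 233.2. sea urchins: 70.2 < 233.2 → exclude; stop.
Optimal diet: crabs, turban snails — 2 of 5 types.

2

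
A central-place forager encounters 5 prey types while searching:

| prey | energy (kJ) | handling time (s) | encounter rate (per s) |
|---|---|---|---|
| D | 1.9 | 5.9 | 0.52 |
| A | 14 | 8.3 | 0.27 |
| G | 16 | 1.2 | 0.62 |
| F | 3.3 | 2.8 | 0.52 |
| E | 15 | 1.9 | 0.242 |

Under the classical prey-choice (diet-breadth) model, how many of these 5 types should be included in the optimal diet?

Profitabilities (E/h, kJ/s): G 13.3, E 7.89, A 1.69, F 1.18, D 0.322. Add prey in this order while the next type's profitability exceeds the intake rate on those already taken.
Rate on top 1: 5.688. E: 7.89 > 5.688 → include.
Rate on top 2: 6.148. A: 1.69 < 6.148 → exclude; stop.
Optimal diet: G, E — 2 of 5 types.

2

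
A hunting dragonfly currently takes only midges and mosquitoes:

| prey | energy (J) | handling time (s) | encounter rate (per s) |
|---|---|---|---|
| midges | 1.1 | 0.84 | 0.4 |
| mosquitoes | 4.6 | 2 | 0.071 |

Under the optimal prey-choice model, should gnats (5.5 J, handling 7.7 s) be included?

Current rate: (0.4×1.1 + 0.071×4.6)/(1 + 0.4×0.84 + 0.071×2) = 0.5187 J/s.
gnats: E/h = 5.5/7.7 = 0.7143 J/s.
Since 0.7143 > R, including gnats increases the long-run rate.

Yes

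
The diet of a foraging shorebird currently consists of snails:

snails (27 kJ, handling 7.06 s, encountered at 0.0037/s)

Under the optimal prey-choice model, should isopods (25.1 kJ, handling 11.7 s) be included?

On snails alone, R = ΣλE/(1+Σλh) = 0.0999/1.026 = 0.09736 kJ/s.
Profitability of isopods: 25.1/11.7 = 2.145 kJ/s.
Since 2.145 > R, including isopods increases the long-run rate.

Yes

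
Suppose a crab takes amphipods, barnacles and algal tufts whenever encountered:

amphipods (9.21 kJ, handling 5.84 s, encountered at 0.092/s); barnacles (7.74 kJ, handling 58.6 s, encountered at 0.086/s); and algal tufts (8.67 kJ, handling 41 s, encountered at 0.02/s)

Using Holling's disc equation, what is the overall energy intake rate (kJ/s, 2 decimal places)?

Energy encountered per unit search time: 0.092×9.21 + 0.086×7.74 + 0.02×8.67 = 1.686 kJ/s.
Handling time per unit search time: 0.092×5.84 + 0.086×58.6 + 0.02×41 = 6.397.
Rate = 1.686/(1 + 6.397) = 0.228 kJ/s.

0.23 kJ/s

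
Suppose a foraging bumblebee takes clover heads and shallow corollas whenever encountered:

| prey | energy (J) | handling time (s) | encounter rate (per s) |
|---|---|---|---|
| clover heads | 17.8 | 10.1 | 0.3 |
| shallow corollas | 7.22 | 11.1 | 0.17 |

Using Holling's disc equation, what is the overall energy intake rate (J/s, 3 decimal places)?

1.110 J/s

R = (0.3×17.8 + 0.17×7.22) / (1 + 0.3×10.1 + 0.17×11.1) = 6.567/5.917 = 1.11 J/s.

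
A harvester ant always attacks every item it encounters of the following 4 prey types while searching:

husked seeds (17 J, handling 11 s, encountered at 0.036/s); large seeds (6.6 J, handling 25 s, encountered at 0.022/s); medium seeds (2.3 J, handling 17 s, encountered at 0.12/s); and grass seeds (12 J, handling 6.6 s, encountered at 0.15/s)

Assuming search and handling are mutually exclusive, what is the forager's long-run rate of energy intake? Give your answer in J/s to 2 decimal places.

0.57 J/s

R = Σλ_iE_i / (1 + Σλ_ih_i)
Numerator: 0.036×17 + 0.022×6.6 + 0.12×2.3 + 0.15×12 = 2.833
Denominator: 1 + 0.036×11 + 0.022×25 + 0.12×17 + 0.15×6.6 = 4.976
R = 2.833/4.976 = 0.5694 J/s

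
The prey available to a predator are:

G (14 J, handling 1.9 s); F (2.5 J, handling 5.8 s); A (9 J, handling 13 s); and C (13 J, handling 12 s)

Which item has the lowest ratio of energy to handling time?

F

In descending order of E/h:
G: 14/1.9 = 7.37 J/s
C: 13/12 = 1.08 J/s
A: 9/13 = 0.692 J/s
F: 2.5/5.8 = 0.431 J/s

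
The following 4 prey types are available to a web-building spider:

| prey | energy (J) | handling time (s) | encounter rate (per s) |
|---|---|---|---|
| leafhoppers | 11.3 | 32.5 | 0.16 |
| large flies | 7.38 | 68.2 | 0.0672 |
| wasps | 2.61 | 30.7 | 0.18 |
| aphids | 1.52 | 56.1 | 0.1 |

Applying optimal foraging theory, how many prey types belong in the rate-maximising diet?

Profitabilities (E/h, J/s): leafhoppers 0.348, large flies 0.108, wasps 0.085, aphids 0.0271. Add prey in this order while the next type's profitability exceeds the intake rate on those already taken.
Rate on top 1: 0.2916. large flies: 0.108 < 0.2916 → exclude; stop.
Optimal diet: leafhoppers — 1 of 4 types.

1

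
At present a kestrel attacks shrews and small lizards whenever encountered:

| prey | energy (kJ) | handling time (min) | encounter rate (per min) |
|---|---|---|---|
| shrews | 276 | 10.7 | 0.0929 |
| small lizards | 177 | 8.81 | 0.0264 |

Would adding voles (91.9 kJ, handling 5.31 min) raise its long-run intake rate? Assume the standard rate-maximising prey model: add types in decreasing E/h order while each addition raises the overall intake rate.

Yes

On shrews and small lizards alone, R = ΣλE/(1+Σλh) = 30.31/2.227 = 13.61 kJ/min.
voles: E/h = 91.9/5.31 = 17.31 kJ/min.
Since 17.31 > R, including voles increases the long-run rate.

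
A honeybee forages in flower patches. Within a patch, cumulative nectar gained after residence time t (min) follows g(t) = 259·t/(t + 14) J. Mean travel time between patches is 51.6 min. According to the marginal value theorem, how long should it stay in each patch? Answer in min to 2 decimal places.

26.88 min

By the marginal value theorem, leave when the instantaneous gain rate g'(t) equals the habitat-wide average g(t)/(T + t).
g'(t) = 259·14/(t + 14)². Setting 259·14/(t+14)² = 259t/[(t+14)(51.6+t)] gives 14(51.6+t) = t(t+14), so t² = 14×51.6 = 722.4.
t* = √722.4 = 26.88 min.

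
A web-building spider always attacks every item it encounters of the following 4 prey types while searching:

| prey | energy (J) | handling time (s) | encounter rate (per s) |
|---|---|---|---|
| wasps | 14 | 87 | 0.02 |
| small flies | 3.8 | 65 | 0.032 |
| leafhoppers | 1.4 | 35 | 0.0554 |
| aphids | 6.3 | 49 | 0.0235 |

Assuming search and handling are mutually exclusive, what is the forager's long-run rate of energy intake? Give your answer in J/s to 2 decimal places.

R = (0.02×14 + 0.032×3.8 + 0.0554×1.4 + 0.0235×6.3) / (1 + 0.02×87 + 0.032×65 + 0.0554×35 + 0.0235×49) = 0.6272/7.91 = 0.07929 J/s.

0.08 J/s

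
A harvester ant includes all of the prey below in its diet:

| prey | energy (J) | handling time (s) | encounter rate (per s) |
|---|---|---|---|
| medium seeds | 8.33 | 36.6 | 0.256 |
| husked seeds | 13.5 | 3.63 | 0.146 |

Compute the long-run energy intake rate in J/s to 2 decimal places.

0.38 J/s

R = Σλ_iE_i / (1 + Σλ_ih_i)
Numerator: 0.256×8.33 + 0.146×13.5 = 4.103
Denominator: 1 + 0.256×36.6 + 0.146×3.63 = 10.9
R = 4.103/10.9 = 0.3765 J/s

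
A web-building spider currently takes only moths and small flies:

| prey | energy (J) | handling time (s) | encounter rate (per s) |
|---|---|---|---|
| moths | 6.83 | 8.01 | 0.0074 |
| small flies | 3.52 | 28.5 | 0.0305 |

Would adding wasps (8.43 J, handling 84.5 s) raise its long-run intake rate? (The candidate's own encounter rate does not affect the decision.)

Yes

Current rate: (0.0074×6.83 + 0.0305×3.52)/(1 + 0.0074×8.01 + 0.0305×28.5) = 0.08188 J/s.
wasps: E/h = 8.43/84.5 = 0.09976 J/s.
Since 0.09976 > R, including wasps increases the long-run rate.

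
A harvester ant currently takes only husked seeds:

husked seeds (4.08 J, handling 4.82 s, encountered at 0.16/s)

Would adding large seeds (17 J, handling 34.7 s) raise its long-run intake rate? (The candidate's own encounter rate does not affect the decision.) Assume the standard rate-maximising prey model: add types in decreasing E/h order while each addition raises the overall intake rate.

Current rate: (0.16×4.08)/(1 + 0.16×4.82) = 0.3686 J/s.
large seeds: E/h = 17/34.7 = 0.4899 J/s.
0.4899 > 0.3686, so adding large seeds raises the average — include it.

Yes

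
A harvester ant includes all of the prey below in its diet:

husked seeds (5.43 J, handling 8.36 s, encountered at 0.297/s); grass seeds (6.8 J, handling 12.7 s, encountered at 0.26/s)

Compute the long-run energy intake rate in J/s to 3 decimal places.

0.498 J/s

R = Σλ_iE_i / (1 + Σλ_ih_i)
Numerator: 0.297×5.43 + 0.26×6.8 = 3.381
Denominator: 1 + 0.297×8.36 + 0.26×12.7 = 6.785
R = 3.381/6.785 = 0.4983 J/s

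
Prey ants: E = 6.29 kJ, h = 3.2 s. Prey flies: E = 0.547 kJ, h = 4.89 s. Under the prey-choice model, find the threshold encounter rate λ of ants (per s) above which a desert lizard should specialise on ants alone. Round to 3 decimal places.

0.019 per s

The zero-one rule: include flies iff E₂/h₂ > λE₁/(1+λh₁). Equality gives the switch point.
λE₁h₂ = E₂ + λE₂h₁ ⇒ λ = E₂/(E₁h₂ − E₂h₁) = 0.547/(30.76 − 1.75) = 0.01886 per s.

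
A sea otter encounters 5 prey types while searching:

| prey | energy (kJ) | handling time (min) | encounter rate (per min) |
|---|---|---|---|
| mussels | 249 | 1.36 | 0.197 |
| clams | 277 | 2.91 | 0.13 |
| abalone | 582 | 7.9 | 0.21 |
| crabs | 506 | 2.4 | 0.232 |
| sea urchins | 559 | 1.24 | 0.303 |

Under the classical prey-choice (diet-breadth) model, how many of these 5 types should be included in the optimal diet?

3

Profitabilities (E/h, kJ/min): sea urchins 451, crabs 211, mussels 183, clams 95.2, abalone 73.7. Add prey in this order while the next type's profitability exceeds the intake rate on those already taken.
Rate on top 1: 123.1. crabs: 211 > 123.1 → include.
Rate on top 2: 148.4. mussels: 183 > 148.4 → include.
Rate on top 3: 152.6. clams: 95.2 < 152.6 → exclude; stop.
Optimal diet: sea urchins, crabs, mussels — 3 of 5 types.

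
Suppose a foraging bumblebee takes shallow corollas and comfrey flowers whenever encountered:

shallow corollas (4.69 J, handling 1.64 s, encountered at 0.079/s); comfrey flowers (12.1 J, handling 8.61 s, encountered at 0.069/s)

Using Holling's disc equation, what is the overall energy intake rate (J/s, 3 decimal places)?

0.699 J/s

R = (0.079×4.69 + 0.069×12.1) / (1 + 0.079×1.64 + 0.069×8.61) = 1.205/1.724 = 0.6993 J/s.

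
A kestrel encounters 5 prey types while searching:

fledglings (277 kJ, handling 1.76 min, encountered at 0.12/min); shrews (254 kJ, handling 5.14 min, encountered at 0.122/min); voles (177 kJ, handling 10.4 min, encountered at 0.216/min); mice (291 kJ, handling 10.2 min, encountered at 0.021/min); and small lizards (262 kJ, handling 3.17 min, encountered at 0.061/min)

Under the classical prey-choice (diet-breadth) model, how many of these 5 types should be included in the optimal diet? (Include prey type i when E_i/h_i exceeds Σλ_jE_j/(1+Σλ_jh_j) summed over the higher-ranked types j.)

3

Rank by E/h (kJ/min): fledglings 157, small lizards 82.6, shrews 49.4, mice 28.5, voles 17. Include each in turn until the next type's E/h falls below the running intake rate.
Rate on top 1: 27.44. small lizards: 82.6 > 27.44 → include.
Rate on top 2: 35.04. shrews: 49.4 > 35.04 → include.
Rate on top 3: 39.48. mice: 28.5 < 39.48 → exclude; stop.
Optimal diet: fledglings, small lizards, shrews — 3 of 5 types.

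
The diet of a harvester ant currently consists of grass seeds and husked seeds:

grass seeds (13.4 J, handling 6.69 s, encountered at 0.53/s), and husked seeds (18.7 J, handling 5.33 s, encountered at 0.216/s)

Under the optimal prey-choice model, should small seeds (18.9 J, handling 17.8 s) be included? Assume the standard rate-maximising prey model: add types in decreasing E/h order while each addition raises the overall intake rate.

On grass seeds and husked seeds alone, R = ΣλE/(1+Σλh) = 11.14/5.697 = 1.956 J/s.
small seeds: E/h = 18.9/17.8 = 1.062 J/s.
1.062 < 1.956, so adding small seeds would lower the average — exclude it.

No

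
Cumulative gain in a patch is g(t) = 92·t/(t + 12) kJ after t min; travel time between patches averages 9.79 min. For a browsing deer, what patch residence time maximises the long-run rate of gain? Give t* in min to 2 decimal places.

10.84 min

Optimal t* satisfies g'(t*) = g(t*)/(T + t*).
g'(t) = 92·12/(t + 12)². Setting 92·12/(t+12)² = 92t/[(t+12)(9.79+t)] gives 12(9.79+t) = t(t+12), so t² = 12×9.79 = 117.5.
t* = √117.5 = 10.84 min.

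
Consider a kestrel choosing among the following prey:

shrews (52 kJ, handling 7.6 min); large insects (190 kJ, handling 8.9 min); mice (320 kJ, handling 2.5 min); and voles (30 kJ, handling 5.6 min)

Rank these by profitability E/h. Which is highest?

In descending order of E/h:
mice: 320/2.5 = 128 kJ/min
large insects: 190/8.9 = 21.3 kJ/min
shrews: 52/7.6 = 6.84 kJ/min
voles: 30/5.6 = 5.36 kJ/min

mice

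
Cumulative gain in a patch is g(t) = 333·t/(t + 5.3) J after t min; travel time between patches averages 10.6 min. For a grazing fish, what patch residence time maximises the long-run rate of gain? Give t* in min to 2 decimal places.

Maximise g(t)/(T+t): set derivative to zero → g'(t)(T+t) = g(t).
g'(t) = 333·5.3/(t + 5.3)². Setting 333·5.3/(t+5.3)² = 333t/[(t+5.3)(10.6+t)] gives 5.3(10.6+t) = t(t+5.3), so t² = 5.3×10.6 = 56.18.
t* = √56.18 = 7.495 min.

7.50 min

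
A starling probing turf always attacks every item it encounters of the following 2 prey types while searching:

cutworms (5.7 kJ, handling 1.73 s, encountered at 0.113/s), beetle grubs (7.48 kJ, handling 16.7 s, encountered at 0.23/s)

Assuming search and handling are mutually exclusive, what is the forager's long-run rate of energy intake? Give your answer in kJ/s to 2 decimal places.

R = (0.113×5.7 + 0.23×7.48) / (1 + 0.113×1.73 + 0.23×16.7) = 2.365/5.036 = 0.4695 kJ/s.

0.47 kJ/s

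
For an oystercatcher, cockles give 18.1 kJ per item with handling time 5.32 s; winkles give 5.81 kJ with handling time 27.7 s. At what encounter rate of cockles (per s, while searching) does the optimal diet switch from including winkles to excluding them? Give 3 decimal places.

At the threshold, the rate on cockles alone equals the profitability of winkles: λ·18.1/(1 + λ·5.32) = 5.81/27.7 = 0.2097.
Rearranging, λ(18.1 − 0.2097×5.32) = 0.2097, so λ = 0.2097/16.98 = 0.01235 per s.

0.012 per s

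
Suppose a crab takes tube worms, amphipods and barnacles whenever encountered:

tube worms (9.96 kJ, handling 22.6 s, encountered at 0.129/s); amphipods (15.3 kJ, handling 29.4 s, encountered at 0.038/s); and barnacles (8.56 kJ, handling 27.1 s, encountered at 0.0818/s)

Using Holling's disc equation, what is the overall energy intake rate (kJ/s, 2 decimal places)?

0.35 kJ/s

Energy encountered per unit search time: 0.129×9.96 + 0.038×15.3 + 0.0818×8.56 = 2.566 kJ/s.
Handling time per unit search time: 0.129×22.6 + 0.038×29.4 + 0.0818×27.1 = 6.249.
Rate = 2.566/(1 + 6.249) = 0.354 kJ/s.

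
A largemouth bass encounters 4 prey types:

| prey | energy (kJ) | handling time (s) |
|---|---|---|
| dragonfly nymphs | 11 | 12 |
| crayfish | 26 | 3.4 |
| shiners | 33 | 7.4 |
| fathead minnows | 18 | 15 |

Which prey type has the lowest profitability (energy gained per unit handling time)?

In descending order of E/h:
crayfish: 26/3.4 = 7.65 kJ/s
shiners: 33/7.4 = 4.46 kJ/s
fathead minnows: 18/15 = 1.2 kJ/s
dragonfly nymphs: 11/12 = 0.917 kJ/s

dragonfly nymphs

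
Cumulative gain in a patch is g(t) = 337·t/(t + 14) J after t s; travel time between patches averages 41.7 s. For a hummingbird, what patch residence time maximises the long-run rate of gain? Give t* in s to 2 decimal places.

Optimal t* satisfies g'(t*) = g(t*)/(T + t*).
g'(t) = 337·14/(t + 14)². Setting 337·14/(t+14)² = 337t/[(t+14)(41.7+t)] gives 14(41.7+t) = t(t+14), so t² = 14×41.7 = 583.8.
t* = √583.8 = 24.16 s.

24.16 s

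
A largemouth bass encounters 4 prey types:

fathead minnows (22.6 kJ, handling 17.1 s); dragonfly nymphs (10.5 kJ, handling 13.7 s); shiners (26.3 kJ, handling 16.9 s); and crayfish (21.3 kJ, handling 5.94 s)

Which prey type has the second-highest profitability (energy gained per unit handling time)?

shiners

Profitability E/h (kJ/s): fathead minnows = 22.6/17.1 = 1.32, dragonfly nymphs = 10.5/13.7 = 0.766, shiners = 26.3/16.9 = 1.56, crayfish = 21.3/5.94 = 3.59.
Ranked: crayfish > shiners > fathead minnows > dragonfly nymphs.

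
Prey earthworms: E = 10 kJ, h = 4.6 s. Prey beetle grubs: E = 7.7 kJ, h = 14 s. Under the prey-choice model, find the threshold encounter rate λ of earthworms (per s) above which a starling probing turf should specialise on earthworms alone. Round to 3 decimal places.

Drop beetle grubs once their profitability E₂/h₂ falls below the rate achievable on earthworms alone: E₂/h₂ = λE₁/(1 + λh₁).
Solve for λ: λE₁h₂ = E₂(1 + λh₁) → λ(E₁h₂ − E₂h₁) = E₂ → λ = E₂/(E₁h₂ − E₂h₁).
λ = 7.7/(10×14 − 7.7×4.6) = 7.7/104.6 = 0.07363 per s.

0.074 per s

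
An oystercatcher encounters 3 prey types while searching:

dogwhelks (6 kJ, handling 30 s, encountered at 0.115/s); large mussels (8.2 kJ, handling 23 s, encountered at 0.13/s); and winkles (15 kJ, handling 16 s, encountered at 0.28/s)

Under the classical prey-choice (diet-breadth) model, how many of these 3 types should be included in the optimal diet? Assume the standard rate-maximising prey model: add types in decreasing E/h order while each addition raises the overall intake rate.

1

Rank by E/h (kJ/s): winkles 0.938, large mussels 0.357, dogwhelks 0.2. Include each in turn until the next type's E/h falls below the running intake rate.
Rate on top 1: 0.7664. large mussels: 0.357 < 0.7664 → exclude; stop.
Optimal diet: winkles — 1 of 3 types.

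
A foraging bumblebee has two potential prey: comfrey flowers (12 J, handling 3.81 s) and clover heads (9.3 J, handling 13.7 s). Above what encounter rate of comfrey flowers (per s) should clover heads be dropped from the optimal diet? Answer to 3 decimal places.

0.072 per s

At the threshold, the rate on comfrey flowers alone equals the profitability of clover heads: λ·12/(1 + λ·3.81) = 9.3/13.7 = 0.6788.
Rearranging, λ(12 − 0.6788×3.81) = 0.6788, so λ = 0.6788/9.414 = 0.07211 per s.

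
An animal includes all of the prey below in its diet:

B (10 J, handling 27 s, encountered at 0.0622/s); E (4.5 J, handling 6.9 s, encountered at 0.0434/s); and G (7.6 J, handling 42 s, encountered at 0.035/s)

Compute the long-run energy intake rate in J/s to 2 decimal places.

0.24 J/s

R = Σλ_iE_i / (1 + Σλ_ih_i)
Numerator: 0.0622×10 + 0.0434×4.5 + 0.035×7.6 = 1.083
Denominator: 1 + 0.0622×27 + 0.0434×6.9 + 0.035×42 = 4.449
R = 1.083/4.449 = 0.2435 J/s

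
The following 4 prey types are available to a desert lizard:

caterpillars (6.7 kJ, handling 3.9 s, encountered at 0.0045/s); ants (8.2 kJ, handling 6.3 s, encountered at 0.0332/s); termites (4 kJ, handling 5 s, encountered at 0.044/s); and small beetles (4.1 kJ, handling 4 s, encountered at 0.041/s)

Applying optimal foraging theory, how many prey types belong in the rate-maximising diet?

4

Profitabilities (E/h, kJ/s): caterpillars 1.72, ants 1.3, small beetles 1.02, termites 0.8. Add prey in this order while the next type's profitability exceeds the intake rate on those already taken.
Rate on top 1: 0.02963. ants: 1.3 > 0.02963 → include.
Rate on top 2: 0.2465. small beetles: 1.02 > 0.2465 → include.
Rate on top 3: 0.3383. termites: 0.8 > 0.3383 → include.
Optimal diet: caterpillars, ants, small beetles, termites — 4 of 4 types.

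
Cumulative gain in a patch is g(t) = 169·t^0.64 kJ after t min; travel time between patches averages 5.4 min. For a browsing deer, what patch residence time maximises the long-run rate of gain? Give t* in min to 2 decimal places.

By the marginal value theorem, leave when the instantaneous gain rate g'(t) equals the habitat-wide average g(t)/(T + t).
g'(t) = 0.64·169·t^-0.36. Setting 0.64·169·t^-0.36 = 169·t^0.64/(5.4+t) gives 0.64(5.4+t) = t, so 0.36·t = 0.64×5.4.
t* = 0.64×5.4/0.36 = 9.6 min.

9.60 min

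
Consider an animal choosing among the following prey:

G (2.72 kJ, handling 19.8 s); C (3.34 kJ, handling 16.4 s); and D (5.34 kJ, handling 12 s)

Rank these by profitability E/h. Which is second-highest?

Profitability E/h (kJ/s): G = 2.72/19.8 = 0.137, C = 3.34/16.4 = 0.204, D = 5.34/12 = 0.445.
Ranked: D > C > G.

C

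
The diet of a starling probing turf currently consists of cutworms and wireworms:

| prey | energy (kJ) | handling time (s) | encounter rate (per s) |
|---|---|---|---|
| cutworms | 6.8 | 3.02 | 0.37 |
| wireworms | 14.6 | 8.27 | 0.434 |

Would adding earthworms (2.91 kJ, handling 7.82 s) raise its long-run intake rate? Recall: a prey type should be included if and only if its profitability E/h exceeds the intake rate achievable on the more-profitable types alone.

On cutworms and wireworms alone, R = ΣλE/(1+Σλh) = 8.852/5.707 = 1.551 kJ/s.
earthworms: E/h = 2.91/7.82 = 0.3721 kJ/s.
0.3721 < 1.551, so adding earthworms would lower the average — exclude it.

No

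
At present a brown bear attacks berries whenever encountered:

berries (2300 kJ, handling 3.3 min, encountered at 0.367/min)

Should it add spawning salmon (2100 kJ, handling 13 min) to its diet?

Current rate: (0.367×2300)/(1 + 0.367×3.3) = 381.8 kJ/min.
spawning salmon: E/h = 2100/13 = 161.5 kJ/min.
161.5 < 381.8, so adding spawning salmon would lower the average — exclude it.

No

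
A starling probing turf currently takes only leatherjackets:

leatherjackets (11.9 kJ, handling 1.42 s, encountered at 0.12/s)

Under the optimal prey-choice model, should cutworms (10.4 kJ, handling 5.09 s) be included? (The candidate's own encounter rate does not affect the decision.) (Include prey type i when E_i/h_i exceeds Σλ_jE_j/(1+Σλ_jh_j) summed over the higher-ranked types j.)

Current rate: (0.12×11.9)/(1 + 0.12×1.42) = 1.22 kJ/s.
Profitability of cutworms: 10.4/5.09 = 2.043 kJ/s.
Since 2.043 > R, including cutworms increases the long-run rate.

Yes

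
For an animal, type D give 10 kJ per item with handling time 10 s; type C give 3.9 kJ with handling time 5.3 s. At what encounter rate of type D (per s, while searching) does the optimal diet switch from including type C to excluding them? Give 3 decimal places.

Drop type C once their profitability E₂/h₂ falls below the rate achievable on type D alone: E₂/h₂ = λE₁/(1 + λh₁).
Solve for λ: λE₁h₂ = E₂(1 + λh₁) → λ(E₁h₂ − E₂h₁) = E₂ → λ = E₂/(E₁h₂ − E₂h₁).
λ = 3.9/(10×5.3 − 3.9×10) = 3.9/14 = 0.2786 per s.

0.279 per s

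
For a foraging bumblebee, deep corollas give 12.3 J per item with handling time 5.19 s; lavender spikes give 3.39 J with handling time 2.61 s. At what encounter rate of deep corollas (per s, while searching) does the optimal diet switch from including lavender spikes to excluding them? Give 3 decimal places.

0.234 per s

The zero-one rule: include lavender spikes iff E₂/h₂ > λE₁/(1+λh₁). Equality gives the switch point.
λE₁h₂ = E₂ + λE₂h₁ ⇒ λ = E₂/(E₁h₂ − E₂h₁) = 3.39/(32.1 − 17.59) = 0.2336 per s.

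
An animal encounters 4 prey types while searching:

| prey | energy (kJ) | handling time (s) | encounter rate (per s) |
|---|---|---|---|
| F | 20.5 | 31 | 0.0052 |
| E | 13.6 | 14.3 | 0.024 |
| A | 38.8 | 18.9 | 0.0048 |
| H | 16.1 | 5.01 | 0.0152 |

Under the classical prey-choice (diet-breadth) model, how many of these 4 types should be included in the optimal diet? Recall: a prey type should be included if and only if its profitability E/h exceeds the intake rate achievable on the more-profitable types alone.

Rank by E/h (kJ/s): H 3.21, A 2.05, E 0.951, F 0.661. Include each in turn until the next type's E/h falls below the running intake rate.
Rate on top 1: 0.2274. A: 2.05 > 0.2274 → include.
Rate on top 2: 0.3693. E: 0.951 > 0.3693 → include.
Rate on top 3: 0.5015. F: 0.661 > 0.5015 → include.
Optimal diet: H, A, E, F — 4 of 4 types.

4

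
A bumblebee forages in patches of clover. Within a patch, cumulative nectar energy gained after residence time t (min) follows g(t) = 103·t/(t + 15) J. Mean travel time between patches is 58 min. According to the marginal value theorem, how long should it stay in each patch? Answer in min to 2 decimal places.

Maximise g(t)/(T+t): set derivative to zero → g'(t)(T+t) = g(t).
g'(t) = 103·15/(t + 15)². Setting 103·15/(t+15)² = 103t/[(t+15)(58+t)] gives 15(58+t) = t(t+15), so t² = 15×58 = 870.
t* = √870 = 29.5 min.

29.50 min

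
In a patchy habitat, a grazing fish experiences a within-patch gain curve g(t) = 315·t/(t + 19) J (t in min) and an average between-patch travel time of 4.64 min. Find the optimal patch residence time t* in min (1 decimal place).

9.4 min

Maximise g(t)/(T+t): set derivative to zero → g'(t)(T+t) = g(t).
g'(t) = 315·19/(t + 19)². Setting 315·19/(t+19)² = 315t/[(t+19)(4.64+t)] gives 19(4.64+t) = t(t+19), so t² = 19×4.64 = 88.16.
t* = √88.16 = 9.389 min.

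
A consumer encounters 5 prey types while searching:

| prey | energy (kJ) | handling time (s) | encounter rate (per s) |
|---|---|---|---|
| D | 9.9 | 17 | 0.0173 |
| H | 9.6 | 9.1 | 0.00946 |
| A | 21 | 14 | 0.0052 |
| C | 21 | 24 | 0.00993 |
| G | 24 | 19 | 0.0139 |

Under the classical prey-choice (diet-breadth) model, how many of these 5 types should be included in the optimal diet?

Rank by E/h (kJ/s): A 1.5, G 1.26, H 1.05, C 0.875, D 0.582. Include each in turn until the next type's E/h falls below the running intake rate.
Rate on top 1: 0.1018. G: 1.26 > 0.1018 → include.
Rate on top 2: 0.3312. H: 1.05 > 0.3312 → include.
Rate on top 3: 0.375. C: 0.875 > 0.375 → include.
Rate on top 4: 0.4467. D: 0.582 > 0.4467 → include.
Optimal diet: A, G, H, C, D — 5 of 5 types.

5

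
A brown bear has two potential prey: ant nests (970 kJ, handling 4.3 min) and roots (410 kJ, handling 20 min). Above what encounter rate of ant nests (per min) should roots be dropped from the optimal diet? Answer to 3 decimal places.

The zero-one rule: include roots iff E₂/h₂ > λE₁/(1+λh₁). Equality gives the switch point.
λE₁h₂ = E₂ + λE₂h₁ ⇒ λ = E₂/(E₁h₂ − E₂h₁) = 410/(1.94e+04 − 1763) = 0.02325 per min.

0.023 per min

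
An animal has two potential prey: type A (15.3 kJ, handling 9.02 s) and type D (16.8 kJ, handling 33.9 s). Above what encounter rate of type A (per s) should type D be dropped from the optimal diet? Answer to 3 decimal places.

The zero-one rule: include type D iff E₂/h₂ > λE₁/(1+λh₁). Equality gives the switch point.
λE₁h₂ = E₂ + λE₂h₁ ⇒ λ = E₂/(E₁h₂ − E₂h₁) = 16.8/(518.7 − 151.5) = 0.04576 per s.

0.046 per s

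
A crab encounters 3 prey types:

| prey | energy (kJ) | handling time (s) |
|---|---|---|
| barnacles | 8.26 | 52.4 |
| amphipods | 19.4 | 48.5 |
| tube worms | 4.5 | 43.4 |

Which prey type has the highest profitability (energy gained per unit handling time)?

Profitability E/h (kJ/s): barnacles = 8.26/52.4 = 0.158, amphipods = 19.4/48.5 = 0.4, tube worms = 4.5/43.4 = 0.104.
Ranked: amphipods > barnacles > tube worms.

amphipods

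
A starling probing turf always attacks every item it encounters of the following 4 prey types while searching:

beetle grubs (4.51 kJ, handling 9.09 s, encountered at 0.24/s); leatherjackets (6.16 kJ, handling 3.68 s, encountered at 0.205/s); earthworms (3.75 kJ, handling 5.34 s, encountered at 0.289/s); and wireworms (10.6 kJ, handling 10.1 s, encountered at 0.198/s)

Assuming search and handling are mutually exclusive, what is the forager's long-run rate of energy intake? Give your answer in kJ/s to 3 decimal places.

R = Σλ_iE_i / (1 + Σλ_ih_i)
Numerator: 0.24×4.51 + 0.205×6.16 + 0.289×3.75 + 0.198×10.6 = 5.528
Denominator: 1 + 0.24×9.09 + 0.205×3.68 + 0.289×5.34 + 0.198×10.1 = 7.479
R = 5.528/7.479 = 0.7391 kJ/s

0.739 kJ/s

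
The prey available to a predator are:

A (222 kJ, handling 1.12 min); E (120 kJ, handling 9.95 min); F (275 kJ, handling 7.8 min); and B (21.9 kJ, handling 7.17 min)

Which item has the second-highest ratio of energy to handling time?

F

Profitability E/h (kJ/min): A = 222/1.12 = 198, E = 120/9.95 = 12.1, F = 275/7.8 = 35.3, B = 21.9/7.17 = 3.05.
Ranked: A > F > E > B.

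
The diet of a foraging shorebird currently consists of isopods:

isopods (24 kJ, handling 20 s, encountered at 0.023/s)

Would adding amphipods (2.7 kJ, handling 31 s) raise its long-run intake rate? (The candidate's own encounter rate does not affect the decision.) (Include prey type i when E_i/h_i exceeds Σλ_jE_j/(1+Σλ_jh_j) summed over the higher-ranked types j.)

Current rate: (0.023×24)/(1 + 0.023×20) = 0.3781 kJ/s.
Profitability of amphipods: 2.7/31 = 0.0871 kJ/s.
0.0871 < 0.3781, so adding amphipods would lower the average — exclude it.

No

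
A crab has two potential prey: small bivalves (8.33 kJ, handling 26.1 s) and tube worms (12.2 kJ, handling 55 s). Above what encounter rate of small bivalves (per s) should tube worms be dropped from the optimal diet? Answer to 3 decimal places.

0.087 per s

The zero-one rule: include tube worms iff E₂/h₂ > λE₁/(1+λh₁). Equality gives the switch point.
λE₁h₂ = E₂ + λE₂h₁ ⇒ λ = E₂/(E₁h₂ − E₂h₁) = 12.2/(458.1 − 318.4) = 0.08731 per s.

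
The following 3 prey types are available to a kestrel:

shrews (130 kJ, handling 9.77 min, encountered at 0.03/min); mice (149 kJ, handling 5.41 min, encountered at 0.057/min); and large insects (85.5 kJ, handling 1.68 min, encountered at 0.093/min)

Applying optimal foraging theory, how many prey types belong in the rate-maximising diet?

Profitabilities (E/h, kJ/min): large insects 50.9, mice 27.5, shrews 13.3. Add prey in this order while the next type's profitability exceeds the intake rate on those already taken.
Rate on top 1: 6.877. mice: 27.5 > 6.877 → include.
Rate on top 2: 11.23. shrews: 13.3 > 11.23 → include.
Optimal diet: large insects, mice, shrews — 3 of 3 types.

3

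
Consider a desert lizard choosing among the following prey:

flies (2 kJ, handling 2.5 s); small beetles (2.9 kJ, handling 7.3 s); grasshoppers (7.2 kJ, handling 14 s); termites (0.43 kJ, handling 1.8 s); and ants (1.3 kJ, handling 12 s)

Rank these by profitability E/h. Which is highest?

Profitability E/h (kJ/s): flies = 2/2.5 = 0.8, small beetles = 2.9/7.3 = 0.397, grasshoppers = 7.2/14 = 0.514, termites = 0.43/1.8 = 0.239, ants = 1.3/12 = 0.108.
Ranked: flies > grasshoppers > small beetles > termites > ants.

flies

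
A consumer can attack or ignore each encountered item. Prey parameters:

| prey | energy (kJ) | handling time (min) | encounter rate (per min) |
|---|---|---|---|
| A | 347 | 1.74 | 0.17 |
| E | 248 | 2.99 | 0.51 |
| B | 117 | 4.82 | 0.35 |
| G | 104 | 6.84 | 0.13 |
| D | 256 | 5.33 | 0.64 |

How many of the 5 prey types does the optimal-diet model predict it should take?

Profitabilities (E/h, kJ/min): A 199, E 82.9, D 48, B 24.3, G 15.2. Add prey in this order while the next type's profitability exceeds the intake rate on those already taken.
Rate on top 1: 45.52. E: 82.9 > 45.52 → include.
Rate on top 2: 65.75. D: 48 < 65.75 → exclude; stop.
Optimal diet: A, E — 2 of 5 types.

2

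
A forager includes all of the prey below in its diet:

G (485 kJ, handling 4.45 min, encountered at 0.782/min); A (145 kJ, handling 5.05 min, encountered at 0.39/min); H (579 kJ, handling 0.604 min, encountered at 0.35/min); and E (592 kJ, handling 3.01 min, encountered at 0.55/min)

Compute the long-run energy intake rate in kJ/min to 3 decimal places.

R = Σλ_iE_i / (1 + Σλ_ih_i)
Numerator: 0.782×485 + 0.39×145 + 0.35×579 + 0.55×592 = 964.1
Denominator: 1 + 0.782×4.45 + 0.39×5.05 + 0.35×0.604 + 0.55×3.01 = 8.316
R = 964.1/8.316 = 115.9 kJ/min

115.925 kJ/min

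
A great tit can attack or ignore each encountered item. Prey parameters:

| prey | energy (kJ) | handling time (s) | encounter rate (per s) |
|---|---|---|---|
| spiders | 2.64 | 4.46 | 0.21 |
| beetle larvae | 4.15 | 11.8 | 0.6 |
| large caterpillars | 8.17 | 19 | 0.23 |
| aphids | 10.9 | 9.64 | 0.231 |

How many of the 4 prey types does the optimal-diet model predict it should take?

E/h in descending order: aphids 1.13, spiders 0.592, large caterpillars 0.43, beetle larvae 0.352 kJ/s. The optimal diet is the largest prefix of this list for which every included type satisfies E_i/h_i > R on the types above it.
Rate on top 1: 0.7803. spiders: 0.592 < 0.7803 → exclude; stop.
Optimal diet: aphids — 1 of 4 types.

1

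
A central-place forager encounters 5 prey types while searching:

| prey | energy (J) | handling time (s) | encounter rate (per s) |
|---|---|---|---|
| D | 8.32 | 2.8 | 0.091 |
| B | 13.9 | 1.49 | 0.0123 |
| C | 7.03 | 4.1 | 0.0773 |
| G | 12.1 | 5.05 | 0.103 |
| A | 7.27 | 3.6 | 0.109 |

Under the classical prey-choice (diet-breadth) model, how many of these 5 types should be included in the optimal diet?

E/h in descending order: B 9.33, D 2.97, G 2.4, A 2.02, C 1.71 J/s. The optimal diet is the largest prefix of this list for which every included type satisfies E_i/h_i > R on the types above it.
Rate on top 1: 0.1679. D: 2.97 > 0.1679 → include.
Rate on top 2: 0.729. G: 2.4 > 0.729 → include.
Rate on top 3: 1.213. A: 2.02 > 1.213 → include.
Rate on top 4: 1.357. C: 1.71 > 1.357 → include.
Optimal diet: B, D, G, A, C — 5 of 5 types.

5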